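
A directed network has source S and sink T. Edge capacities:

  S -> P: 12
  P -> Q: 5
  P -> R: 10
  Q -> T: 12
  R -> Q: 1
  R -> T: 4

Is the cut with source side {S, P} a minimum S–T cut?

Given cut capacity: 5 + 10 = 15.
Augment S→P→Q→T: bottleneck 5, flow now 5.
Augment S→P→R→T: bottleneck 4, flow now 9.
Augment S→P→R→Q→T: bottleneck 1, flow now 10.
No augmenting path remains; maximum flow = 10.
In the residual graph, reachable from S: {S, P, R}.
Min-cut edges: P→Q (5), R→Q (1), R→T (4); capacity 5 + 1 + 4 = 10.
Cut capacity 15 exceeds the max flow 10, so it is not minimum.

No — its capacity is 15, but the minimum cut has capacity 10.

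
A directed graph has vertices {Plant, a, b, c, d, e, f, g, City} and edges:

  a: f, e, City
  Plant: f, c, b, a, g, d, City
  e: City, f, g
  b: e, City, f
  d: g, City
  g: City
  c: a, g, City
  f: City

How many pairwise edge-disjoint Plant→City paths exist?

Assign every edge capacity 1; by Menger, the answer equals the max flow.
Path Plant→City (+1); total 1.
Path Plant→a→City (+1); total 2.
Path Plant→b→City (+1); total 3.
Path Plant→c→City (+1); total 4.
Path Plant→d→City (+1); total 5.
Path Plant→f→City (+1); total 6.
Path Plant→g→City (+1); total 7.
No residual Plant→City path; max flow = 7.
Certifying cut of size 7: {Plant→City, Plant→a, Plant→b, Plant→c, Plant→d, Plant→f, Plant→g}.

7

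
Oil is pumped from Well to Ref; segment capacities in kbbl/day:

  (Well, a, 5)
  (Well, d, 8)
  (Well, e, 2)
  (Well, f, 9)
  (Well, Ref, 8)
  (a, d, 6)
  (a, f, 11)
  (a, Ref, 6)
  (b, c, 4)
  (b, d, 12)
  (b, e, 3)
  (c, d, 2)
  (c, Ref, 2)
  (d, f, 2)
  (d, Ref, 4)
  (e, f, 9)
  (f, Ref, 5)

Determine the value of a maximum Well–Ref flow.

Augment Well→Ref: bottleneck 8, flow now 8.
Augment Well→a→Ref: bottleneck 5, flow now 13.
Augment Well→d→Ref: bottleneck 4, flow now 17.
Augment Well→f→Ref: bottleneck 5, flow now 22.
No augmenting path remains; maximum flow = 22.
In the residual graph, reachable from Well: {Well, d, e, f}.
Min-cut edges: Well→a (5), Well→Ref (8), d→Ref (4), f→Ref (5); capacity 5 + 8 + 4 + 5 = 22.
This cut is saturated, so no flow can exceed 22.

22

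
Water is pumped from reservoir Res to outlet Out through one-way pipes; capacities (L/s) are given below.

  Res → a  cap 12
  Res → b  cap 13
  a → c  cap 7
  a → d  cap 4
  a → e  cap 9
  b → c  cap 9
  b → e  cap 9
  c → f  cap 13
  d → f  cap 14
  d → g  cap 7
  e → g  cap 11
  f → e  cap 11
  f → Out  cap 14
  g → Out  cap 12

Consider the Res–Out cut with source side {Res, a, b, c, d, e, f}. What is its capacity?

32

Edges leaving {Res, a, b, c, d, e, f}: d→g (7), e→g (11), f→Out (14).
Cut capacity = 7 + 11 + 14 = 32.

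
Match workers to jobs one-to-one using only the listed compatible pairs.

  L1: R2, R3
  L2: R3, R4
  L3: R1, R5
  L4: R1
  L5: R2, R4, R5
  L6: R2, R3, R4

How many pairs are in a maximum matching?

5

Unit-capacity flow: source→left, listed edges, right→sink; max matching = max flow.
Augmenting path L1→R2 (+1); matched 1.
Augmenting path L2→R3 (+1); matched 2.
Augmenting path L3→R1 (+1); matched 3.
Augmenting path L5→R4 (+1); matched 4.
Augmenting path L4→R1→L3→R5 (+1); matched 5.
No augmenting path remains; maximum matching = 5.
König certificate: {R1, R2, R3, R4, R5} is a vertex cover of size 5 (every listed pair touches it), so no matching can be larger.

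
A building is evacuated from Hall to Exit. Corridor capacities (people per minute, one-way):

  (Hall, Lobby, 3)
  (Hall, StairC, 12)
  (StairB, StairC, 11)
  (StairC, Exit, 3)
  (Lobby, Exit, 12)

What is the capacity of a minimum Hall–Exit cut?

Augment Hall→StairC→Exit: bottleneck 3, flow now 3.
Augment Hall→Lobby→Exit: bottleneck 3, flow now 6.
No augmenting path remains; maximum flow = 6.
By max-flow min-cut, the minimum cut capacity equals the max flow.
In the residual graph, reachable from Hall: {Hall, StairC}.
Min-cut edges: Hall→Lobby (3), StairC→Exit (3); capacity 3 + 3 = 6.

6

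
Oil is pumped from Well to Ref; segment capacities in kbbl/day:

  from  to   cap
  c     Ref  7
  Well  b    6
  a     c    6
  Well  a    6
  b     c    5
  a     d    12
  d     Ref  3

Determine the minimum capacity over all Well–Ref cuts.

10

Augment Well→a→c→Ref: bottleneck 6, flow now 6.
Augment Well→b→c→Ref: bottleneck 1, flow now 7.
Augment Well→b→c→a→d→Ref: bottleneck 3, flow now 10. (uses reverse residual edge)
No augmenting path remains; maximum flow = 10.
By max-flow min-cut, the minimum cut capacity equals the max flow.
In the residual graph, reachable from Well: {Well, a, b, c, d}.
Min-cut edges: c→Ref (7), d→Ref (3); capacity 7 + 3 = 10.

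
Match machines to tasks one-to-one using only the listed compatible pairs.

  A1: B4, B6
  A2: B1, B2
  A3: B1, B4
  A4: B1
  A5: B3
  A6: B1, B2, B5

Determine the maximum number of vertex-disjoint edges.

Unit-capacity flow: source→left, listed edges, right→sink; max matching = max flow.
Augmenting path A1→B4 (+1); matched 1.
Augmenting path A2→B1 (+1); matched 2.
Augmenting path A5→B3 (+1); matched 3.
Augmenting path A6→B2 (+1); matched 4.
Augmenting path A3→B4→A1→B6 (+1); matched 5.
Augmenting path A4→B1→A2→B2→A6→B5 (+1); matched 6.
No augmenting path remains; maximum matching = 6.
König certificate: {A1, A2, A3, A4, A5, A6} is a vertex cover of size 6 (every listed pair touches it), so no matching can be larger.

6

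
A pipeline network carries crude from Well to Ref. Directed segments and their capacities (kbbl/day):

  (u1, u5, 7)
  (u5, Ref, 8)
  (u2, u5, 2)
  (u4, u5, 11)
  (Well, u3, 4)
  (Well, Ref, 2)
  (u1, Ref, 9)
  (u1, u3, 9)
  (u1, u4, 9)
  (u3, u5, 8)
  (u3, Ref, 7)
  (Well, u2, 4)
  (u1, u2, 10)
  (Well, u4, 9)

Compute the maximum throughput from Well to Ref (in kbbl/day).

Augment Well→Ref: bottleneck 2, flow now 2.
Augment Well→u3→Ref: bottleneck 4, flow now 6.
Augment Well→u2→u5→Ref: bottleneck 2, flow now 8.
Augment Well→u4→u5→Ref: bottleneck 6, flow now 14.
No augmenting path remains; maximum flow = 14.
In the residual graph, reachable from Well: {Well, u2, u4, u5}.
Min-cut edges: Well→u3 (4), Well→Ref (2), u5→Ref (8); capacity 4 + 2 + 8 = 14.
This cut is saturated, so no flow can exceed 14.

14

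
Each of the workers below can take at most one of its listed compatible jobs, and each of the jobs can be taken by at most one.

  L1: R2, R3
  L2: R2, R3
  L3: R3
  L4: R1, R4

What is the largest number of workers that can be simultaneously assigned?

Unit-capacity flow: source→left, listed edges, right→sink; max matching = max flow.
Augmenting path L1→R2 (+1); matched 1.
Augmenting path L2→R3 (+1); matched 2.
Augmenting path L4→R1 (+1); matched 3.
No augmenting path remains; maximum matching = 3.
König certificate: {L4, R2, R3} is a vertex cover of size 3 (every listed pair touches it), so no matching can be larger.

3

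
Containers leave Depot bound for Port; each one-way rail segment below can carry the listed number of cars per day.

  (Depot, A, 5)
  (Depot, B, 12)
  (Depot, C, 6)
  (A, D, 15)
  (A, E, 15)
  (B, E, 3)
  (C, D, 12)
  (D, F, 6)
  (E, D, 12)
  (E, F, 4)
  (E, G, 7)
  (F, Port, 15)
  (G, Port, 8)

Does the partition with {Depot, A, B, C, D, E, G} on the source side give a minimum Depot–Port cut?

No — its capacity is 18, but the minimum cut has capacity 14.

Given cut capacity: 6 + 4 + 8 = 18.
Augment Depot→A→D→F→Port: bottleneck 5, flow now 5.
Augment Depot→B→E→F→Port: bottleneck 3, flow now 8.
Augment Depot→C→D→F→Port: bottleneck 1, flow now 9.
Augment Depot→C→D→A→E→F→Port: bottleneck 1, flow now 10. (uses reverse residual edge)
Augment Depot→C→D→A→E→G→Port: bottleneck 4, flow now 14. (uses reverse residual edge)
No augmenting path remains; maximum flow = 14.
In the residual graph, reachable from Depot: {Depot, B}.
Min-cut edges: Depot→A (5), Depot→C (6), B→E (3); capacity 5 + 6 + 3 = 14.
Cut capacity 18 exceeds the max flow 14, so it is not minimum.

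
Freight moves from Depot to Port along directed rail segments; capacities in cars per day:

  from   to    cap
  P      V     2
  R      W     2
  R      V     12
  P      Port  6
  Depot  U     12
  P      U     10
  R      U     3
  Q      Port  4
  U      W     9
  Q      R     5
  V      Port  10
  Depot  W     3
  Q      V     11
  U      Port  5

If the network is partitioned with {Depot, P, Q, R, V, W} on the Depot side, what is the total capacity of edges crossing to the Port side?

45

Edges leaving {Depot, P, Q, R, V, W}: Depot→U (12), P→U (10), P→Port (6), Q→Port (4), R→U (3), V→Port (10).
Cut capacity = 12 + 10 + 6 + 4 + 3 + 10 = 45.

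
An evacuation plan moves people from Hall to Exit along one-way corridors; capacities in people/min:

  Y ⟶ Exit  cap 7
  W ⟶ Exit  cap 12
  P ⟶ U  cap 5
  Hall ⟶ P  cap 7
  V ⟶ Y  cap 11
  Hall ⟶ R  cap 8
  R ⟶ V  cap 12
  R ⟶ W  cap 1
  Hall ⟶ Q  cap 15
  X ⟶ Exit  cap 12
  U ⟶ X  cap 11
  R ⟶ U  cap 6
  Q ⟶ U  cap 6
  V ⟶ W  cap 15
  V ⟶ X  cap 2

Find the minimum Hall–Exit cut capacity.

19

Augment Hall→R→W→Exit: bottleneck 1, flow now 1.
Augment Hall→P→U→X→Exit: bottleneck 5, flow now 6.
Augment Hall→Q→U→X→Exit: bottleneck 6, flow now 12.
Augment Hall→R→V→W→Exit: bottleneck 7, flow now 19.
No augmenting path remains; maximum flow = 19.
By max-flow min-cut, the minimum cut capacity equals the max flow.
In the residual graph, reachable from Hall: {Hall, P, Q}.
Min-cut edges: Hall→R (8), P→U (5), Q→U (6); capacity 8 + 5 + 6 = 19.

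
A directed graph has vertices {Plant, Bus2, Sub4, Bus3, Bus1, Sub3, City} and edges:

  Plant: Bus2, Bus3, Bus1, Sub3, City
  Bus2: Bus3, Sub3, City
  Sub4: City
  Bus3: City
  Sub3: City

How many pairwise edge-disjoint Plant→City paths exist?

Assign every edge capacity 1; by Menger, the answer equals the max flow.
Path Plant→City (+1); total 1.
Path Plant→Bus2→City (+1); total 2.
Path Plant→Bus3→City (+1); total 3.
Path Plant→Sub3→City (+1); total 4.
No residual Plant→City path; max flow = 4.
Certifying cut of size 4: {Plant→Bus2, Plant→Bus3, Plant→City, Plant→Sub3}.

4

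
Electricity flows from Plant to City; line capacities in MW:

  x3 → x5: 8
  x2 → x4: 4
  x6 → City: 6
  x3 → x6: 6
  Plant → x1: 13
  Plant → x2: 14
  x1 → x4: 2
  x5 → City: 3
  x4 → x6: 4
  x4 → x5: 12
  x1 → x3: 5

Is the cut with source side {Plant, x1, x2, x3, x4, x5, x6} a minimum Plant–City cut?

Given cut capacity: 3 + 6 = 9.
Augment Plant→x1→x3→x5→City: bottleneck 3, flow now 3.
Augment Plant→x1→x3→x6→City: bottleneck 2, flow now 5.
Augment Plant→x1→x4→x6→City: bottleneck 2, flow now 7.
Augment Plant→x2→x4→x6→City: bottleneck 2, flow now 9.
No augmenting path remains; maximum flow = 9.
Cut capacity 9 equals the max flow, so it is a minimum cut.

Yes — it is a minimum cut (capacity 9).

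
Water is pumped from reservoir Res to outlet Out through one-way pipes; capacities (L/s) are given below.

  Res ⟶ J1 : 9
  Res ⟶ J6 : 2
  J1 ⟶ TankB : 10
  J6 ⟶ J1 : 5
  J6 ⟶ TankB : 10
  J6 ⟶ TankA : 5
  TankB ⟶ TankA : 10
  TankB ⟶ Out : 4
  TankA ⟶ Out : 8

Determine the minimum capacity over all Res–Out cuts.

11

Augment Res→J1→TankB→Out: bottleneck 4, flow now 4.
Augment Res→J6→TankA→Out: bottleneck 2, flow now 6.
Augment Res→J1→TankB→TankA→Out: bottleneck 5, flow now 11.
No augmenting path remains; maximum flow = 11.
By max-flow min-cut, the minimum cut capacity equals the max flow.
In the residual graph, reachable from Res: {Res}.
Min-cut edges: Res→J1 (9), Res→J6 (2); capacity 9 + 2 = 11.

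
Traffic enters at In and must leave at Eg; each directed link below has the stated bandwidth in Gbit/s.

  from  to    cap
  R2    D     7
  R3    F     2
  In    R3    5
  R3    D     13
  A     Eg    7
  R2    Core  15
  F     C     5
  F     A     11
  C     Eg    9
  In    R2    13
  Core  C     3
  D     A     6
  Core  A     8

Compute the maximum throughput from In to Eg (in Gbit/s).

12

Augment In→R3→D→A→Eg: bottleneck 5, flow now 5.
Augment In→R2→Core→A→Eg: bottleneck 2, flow now 7.
Augment In→R2→Core→C→Eg: bottleneck 3, flow now 10.
Augment In→R2→D→R3→F→C→Eg: bottleneck 2, flow now 12. (uses reverse residual edge)
No augmenting path remains; maximum flow = 12.
In the residual graph, reachable from In: {In, R3, R2, Core, D, A}.
Min-cut edges: R3→F (2), Core→C (3), A→Eg (7); capacity 2 + 3 + 7 = 12.
This cut is saturated, so no flow can exceed 12.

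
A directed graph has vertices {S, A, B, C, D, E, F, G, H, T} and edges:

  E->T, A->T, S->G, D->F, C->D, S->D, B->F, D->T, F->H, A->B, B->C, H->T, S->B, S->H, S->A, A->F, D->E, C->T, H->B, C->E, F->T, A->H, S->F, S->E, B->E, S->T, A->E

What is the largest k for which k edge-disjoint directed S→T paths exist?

7

Assign every edge capacity 1; by Menger, the answer equals the max flow.
Path S→T (+1); total 1.
Path S→A→T (+1); total 2.
Path S→D→T (+1); total 3.
Path S→E→T (+1); total 4.
Path S→F→T (+1); total 5.
Path S→H→T (+1); total 6.
Path S→B→C→T (+1); total 7.
No residual S→T path; max flow = 7.
Certifying cut of size 7: {S→A, S→B, S→D, S→E, S→F, S→H, S→T}.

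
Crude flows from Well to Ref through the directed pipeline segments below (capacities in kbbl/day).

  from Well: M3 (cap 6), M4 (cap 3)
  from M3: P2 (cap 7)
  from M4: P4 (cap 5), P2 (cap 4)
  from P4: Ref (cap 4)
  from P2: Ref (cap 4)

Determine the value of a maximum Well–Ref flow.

Augment Well→M3→P2→Ref: bottleneck 4, flow now 4.
Augment Well→M4→P4→Ref: bottleneck 3, flow now 7.
No augmenting path remains; maximum flow = 7.
In the residual graph, reachable from Well: {Well, M3, P2}.
Min-cut edges: Well→M4 (3), P2→Ref (4); capacity 3 + 4 = 7.
This cut is saturated, so no flow can exceed 7.

7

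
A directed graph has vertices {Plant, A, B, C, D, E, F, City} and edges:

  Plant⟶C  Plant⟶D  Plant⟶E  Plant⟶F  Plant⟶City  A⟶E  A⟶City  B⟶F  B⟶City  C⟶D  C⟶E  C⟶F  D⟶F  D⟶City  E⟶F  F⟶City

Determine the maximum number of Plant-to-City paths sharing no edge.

Assign every edge capacity 1; by Menger, the answer equals the max flow.
Path Plant→City (+1); total 1.
Path Plant→D→City (+1); total 2.
Path Plant→F→City (+1); total 3.
No residual Plant→City path; max flow = 3.
Certifying cut of size 3: {D→City, F→City, Plant→City}.

3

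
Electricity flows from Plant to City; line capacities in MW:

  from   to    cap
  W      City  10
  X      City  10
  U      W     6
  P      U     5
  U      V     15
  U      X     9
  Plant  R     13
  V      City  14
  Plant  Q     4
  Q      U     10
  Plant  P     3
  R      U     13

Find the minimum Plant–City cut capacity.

Augment Plant→P→U→V→City: bottleneck 3, flow now 3.
Augment Plant→Q→U→V→City: bottleneck 4, flow now 7.
Augment Plant→R→U→V→City: bottleneck 7, flow now 14.
Augment Plant→R→U→W→City: bottleneck 6, flow now 20.
No augmenting path remains; maximum flow = 20.
By max-flow min-cut, the minimum cut capacity equals the max flow.
In the residual graph, reachable from Plant: {Plant}.
Min-cut edges: Plant→P (3), Plant→Q (4), Plant→R (13); capacity 3 + 4 + 13 = 20.

20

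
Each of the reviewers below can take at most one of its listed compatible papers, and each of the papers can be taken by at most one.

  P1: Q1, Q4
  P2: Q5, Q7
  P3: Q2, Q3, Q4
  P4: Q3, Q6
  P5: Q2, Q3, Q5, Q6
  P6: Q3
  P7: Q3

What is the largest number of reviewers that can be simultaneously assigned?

6

Unit-capacity flow: source→left, listed edges, right→sink; max matching = max flow.
Augmenting path P1→Q1 (+1); matched 1.
Augmenting path P2→Q5 (+1); matched 2.
Augmenting path P3→Q2 (+1); matched 3.
Augmenting path P4→Q3 (+1); matched 4.
Augmenting path P5→Q6 (+1); matched 5.
Augmenting path P6→Q3→P4→Q6→P5→Q2→P3→Q4 (+1); matched 6.
No augmenting path remains; maximum matching = 6.
König certificate: {P1, P2, P3, P4, P5, Q3} is a vertex cover of size 6 (every listed pair touches it), so no matching can be larger.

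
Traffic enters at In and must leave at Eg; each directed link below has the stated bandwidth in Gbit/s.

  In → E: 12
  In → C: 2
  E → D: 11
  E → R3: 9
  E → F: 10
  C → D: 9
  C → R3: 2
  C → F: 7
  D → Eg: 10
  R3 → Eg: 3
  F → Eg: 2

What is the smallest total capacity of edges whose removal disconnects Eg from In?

14

Augment In→E→D→Eg: bottleneck 10, flow now 10.
Augment In→E→R3→Eg: bottleneck 2, flow now 12.
Augment In→C→R3→Eg: bottleneck 1, flow now 13.
Augment In→C→F→Eg: bottleneck 1, flow now 14.
No augmenting path remains; maximum flow = 14.
By max-flow min-cut, the minimum cut capacity equals the max flow.
In the residual graph, reachable from In: {In}.
Min-cut edges: In→E (12), In→C (2); capacity 12 + 2 = 14.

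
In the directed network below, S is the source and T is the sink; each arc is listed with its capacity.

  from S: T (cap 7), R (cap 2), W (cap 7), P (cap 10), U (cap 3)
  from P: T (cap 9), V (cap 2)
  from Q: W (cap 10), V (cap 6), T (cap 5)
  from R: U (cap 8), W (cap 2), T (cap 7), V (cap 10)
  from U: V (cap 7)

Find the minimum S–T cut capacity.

Augment S→T: bottleneck 7, flow now 7.
Augment S→P→T: bottleneck 9, flow now 16.
Augment S→R→T: bottleneck 2, flow now 18.
No augmenting path remains; maximum flow = 18.
By max-flow min-cut, the minimum cut capacity equals the max flow.
In the residual graph, reachable from S: {S, P, U, V, W}.
Min-cut edges: S→R (2), S→T (7), P→T (9); capacity 2 + 7 + 9 = 18.

18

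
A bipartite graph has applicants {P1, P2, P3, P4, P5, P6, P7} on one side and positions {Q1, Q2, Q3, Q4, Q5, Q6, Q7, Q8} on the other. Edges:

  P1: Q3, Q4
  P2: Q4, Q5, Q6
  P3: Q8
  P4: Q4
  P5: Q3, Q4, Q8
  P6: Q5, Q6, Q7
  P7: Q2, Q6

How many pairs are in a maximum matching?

6

Unit-capacity flow: source→left, listed edges, right→sink; max matching = max flow.
Augmenting path P1→Q3 (+1); matched 1.
Augmenting path P2→Q4 (+1); matched 2.
Augmenting path P3→Q8 (+1); matched 3.
Augmenting path P6→Q5 (+1); matched 4.
Augmenting path P7→Q2 (+1); matched 5.
Augmenting path P4→Q4→P2→Q6 (+1); matched 6.
No augmenting path remains; maximum matching = 6.
König certificate: {P2, P6, P7, Q3, Q4, Q8} is a vertex cover of size 6 (every listed pair touches it), so no matching can be larger.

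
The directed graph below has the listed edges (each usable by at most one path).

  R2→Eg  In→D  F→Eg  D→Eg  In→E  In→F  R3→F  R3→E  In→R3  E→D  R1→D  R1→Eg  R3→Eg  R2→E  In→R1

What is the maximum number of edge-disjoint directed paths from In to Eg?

Assign every edge capacity 1; by Menger, the answer equals the max flow.
Path In→R1→Eg (+1); total 1.
Path In→R3→Eg (+1); total 2.
Path In→D→Eg (+1); total 3.
Path In→F→Eg (+1); total 4.
No residual In→Eg path; max flow = 4.
Certifying cut of size 4: {D→Eg, In→F, In→R1, In→R3}.

4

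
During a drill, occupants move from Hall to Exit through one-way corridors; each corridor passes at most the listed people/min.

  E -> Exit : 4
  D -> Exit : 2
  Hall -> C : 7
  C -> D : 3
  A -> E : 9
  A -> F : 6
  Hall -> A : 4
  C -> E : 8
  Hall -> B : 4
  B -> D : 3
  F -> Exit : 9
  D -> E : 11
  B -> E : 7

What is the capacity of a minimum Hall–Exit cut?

10

Augment Hall→A→E→Exit: bottleneck 4, flow now 4.
Augment Hall→B→D→Exit: bottleneck 2, flow now 6.
Augment Hall→B→E→A→F→Exit: bottleneck 2, flow now 8. (uses reverse residual edge)
Augment Hall→C→E→A→F→Exit: bottleneck 2, flow now 10. (uses reverse residual edge)
No augmenting path remains; maximum flow = 10.
By max-flow min-cut, the minimum cut capacity equals the max flow.
In the residual graph, reachable from Hall: {Hall, B, C, D, E}.
Min-cut edges: Hall→A (4), D→Exit (2), E→Exit (4); capacity 4 + 2 + 4 = 10.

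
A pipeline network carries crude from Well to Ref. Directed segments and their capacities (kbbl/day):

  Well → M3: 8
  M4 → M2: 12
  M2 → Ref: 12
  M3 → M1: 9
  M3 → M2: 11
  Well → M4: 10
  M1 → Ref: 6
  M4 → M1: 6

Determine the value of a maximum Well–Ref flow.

Augment Well→M3→M2→Ref: bottleneck 8, flow now 8.
Augment Well→M4→M2→Ref: bottleneck 4, flow now 12.
Augment Well→M4→M1→Ref: bottleneck 6, flow now 18.
No augmenting path remains; maximum flow = 18.
In the residual graph, reachable from Well: {Well}.
Min-cut edges: Well→M3 (8), Well→M4 (10); capacity 8 + 10 = 18.
This cut is saturated, so no flow can exceed 18.

18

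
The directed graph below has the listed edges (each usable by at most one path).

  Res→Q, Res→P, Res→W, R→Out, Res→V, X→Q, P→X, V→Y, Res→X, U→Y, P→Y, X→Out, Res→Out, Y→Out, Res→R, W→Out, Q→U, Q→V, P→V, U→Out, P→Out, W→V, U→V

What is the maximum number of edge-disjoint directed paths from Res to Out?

Assign every edge capacity 1; by Menger, the answer equals the max flow.
Path Res→Out (+1); total 1.
Path Res→P→Out (+1); total 2.
Path Res→R→Out (+1); total 3.
Path Res→W→Out (+1); total 4.
Path Res→X→Out (+1); total 5.
Path Res→Q→U→Out (+1); total 6.
Path Res→V→Y→Out (+1); total 7.
No residual Res→Out path; max flow = 7.
Certifying cut of size 7: {Res→Out, Res→P, Res→Q, Res→R, Res→V, Res→W, Res→X}.

7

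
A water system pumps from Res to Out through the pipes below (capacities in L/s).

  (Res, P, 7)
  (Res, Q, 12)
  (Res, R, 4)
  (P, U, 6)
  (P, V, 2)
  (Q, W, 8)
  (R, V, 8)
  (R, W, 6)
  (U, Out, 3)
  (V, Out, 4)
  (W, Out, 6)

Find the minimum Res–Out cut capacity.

13

Augment Res→P→U→Out: bottleneck 3, flow now 3.
Augment Res→P→V→Out: bottleneck 2, flow now 5.
Augment Res→Q→W→Out: bottleneck 6, flow now 11.
Augment Res→R→V→Out: bottleneck 2, flow now 13.
No augmenting path remains; maximum flow = 13.
By max-flow min-cut, the minimum cut capacity equals the max flow.
In the residual graph, reachable from Res: {Res, P, Q, R, U, V, W}.
Min-cut edges: U→Out (3), V→Out (4), W→Out (6); capacity 3 + 4 + 6 = 13.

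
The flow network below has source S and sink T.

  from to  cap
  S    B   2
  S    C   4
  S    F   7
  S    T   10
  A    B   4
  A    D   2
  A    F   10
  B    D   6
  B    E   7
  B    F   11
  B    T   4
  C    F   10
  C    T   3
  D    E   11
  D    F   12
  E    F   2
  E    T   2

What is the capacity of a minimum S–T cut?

Augment S→T: bottleneck 10, flow now 10.
Augment S→B→T: bottleneck 2, flow now 12.
Augment S→C→T: bottleneck 3, flow now 15.
No augmenting path remains; maximum flow = 15.
By max-flow min-cut, the minimum cut capacity equals the max flow.
In the residual graph, reachable from S: {S, C, F}.
Min-cut edges: S→B (2), S→T (10), C→T (3); capacity 2 + 10 + 3 = 15.

15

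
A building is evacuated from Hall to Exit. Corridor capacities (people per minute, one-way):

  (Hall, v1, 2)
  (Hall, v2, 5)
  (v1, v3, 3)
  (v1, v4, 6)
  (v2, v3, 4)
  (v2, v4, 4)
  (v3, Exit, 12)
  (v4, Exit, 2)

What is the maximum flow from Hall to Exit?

Augment Hall→v1→v3→Exit: bottleneck 2, flow now 2.
Augment Hall→v2→v3→Exit: bottleneck 4, flow now 6.
Augment Hall→v2→v4→Exit: bottleneck 1, flow now 7.
No augmenting path remains; maximum flow = 7.
In the residual graph, reachable from Hall: {Hall}.
Min-cut edges: Hall→v1 (2), Hall→v2 (5); capacity 2 + 5 = 7.
This cut is saturated, so no flow can exceed 7.

7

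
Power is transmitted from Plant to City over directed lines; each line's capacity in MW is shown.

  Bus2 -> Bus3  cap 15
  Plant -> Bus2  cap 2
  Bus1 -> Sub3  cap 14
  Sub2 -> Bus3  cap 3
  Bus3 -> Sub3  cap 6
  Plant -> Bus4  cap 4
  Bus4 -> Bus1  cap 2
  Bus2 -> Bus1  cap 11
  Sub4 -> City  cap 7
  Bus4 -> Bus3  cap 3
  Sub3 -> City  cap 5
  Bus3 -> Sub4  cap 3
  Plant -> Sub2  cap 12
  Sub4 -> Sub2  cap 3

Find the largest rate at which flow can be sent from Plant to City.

Augment Plant→Bus4→Bus1→Sub3→City: bottleneck 2, flow now 2.
Augment Plant→Bus4→Bus3→Sub3→City: bottleneck 2, flow now 4.
Augment Plant→Bus2→Bus1→Sub3→City: bottleneck 1, flow now 5.
Augment Plant→Bus2→Bus3→Sub4→City: bottleneck 1, flow now 6.
Augment Plant→Sub2→Bus3→Sub4→City: bottleneck 2, flow now 8.
No augmenting path remains; maximum flow = 8.
In the residual graph, reachable from Plant: {Plant, Bus4, Bus2, Sub2, Bus1, Bus3, Sub3}.
Min-cut edges: Bus3→Sub4 (3), Sub3→City (5); capacity 3 + 5 = 8.
This cut is saturated, so no flow can exceed 8.

8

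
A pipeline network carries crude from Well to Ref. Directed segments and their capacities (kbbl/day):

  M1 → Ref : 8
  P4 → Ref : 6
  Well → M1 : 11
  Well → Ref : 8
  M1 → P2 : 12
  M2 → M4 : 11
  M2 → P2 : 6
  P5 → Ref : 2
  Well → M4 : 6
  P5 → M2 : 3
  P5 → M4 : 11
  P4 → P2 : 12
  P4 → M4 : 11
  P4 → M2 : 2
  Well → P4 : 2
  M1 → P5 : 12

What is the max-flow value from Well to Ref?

20

Augment Well→Ref: bottleneck 8, flow now 8.
Augment Well→P4→Ref: bottleneck 2, flow now 10.
Augment Well→M1→Ref: bottleneck 8, flow now 18.
Augment Well→M1→P5→Ref: bottleneck 2, flow now 20.
No augmenting path remains; maximum flow = 20.
In the residual graph, reachable from Well: {Well, M1, P5, M2, P2, M4}.
Min-cut edges: Well→P4 (2), Well→Ref (8), M1→Ref (8), P5→Ref (2); capacity 2 + 8 + 8 + 2 = 20.
This cut is saturated, so no flow can exceed 20.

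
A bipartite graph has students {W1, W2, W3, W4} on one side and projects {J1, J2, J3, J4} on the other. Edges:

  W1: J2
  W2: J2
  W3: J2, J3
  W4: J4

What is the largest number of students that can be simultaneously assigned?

3

Unit-capacity flow: source→left, listed edges, right→sink; max matching = max flow.
Augmenting path W1→J2 (+1); matched 1.
Augmenting path W3→J3 (+1); matched 2.
Augmenting path W4→J4 (+1); matched 3.
No augmenting path remains; maximum matching = 3.
König certificate: {W3, W4, J2} is a vertex cover of size 3 (every listed pair touches it), so no matching can be larger.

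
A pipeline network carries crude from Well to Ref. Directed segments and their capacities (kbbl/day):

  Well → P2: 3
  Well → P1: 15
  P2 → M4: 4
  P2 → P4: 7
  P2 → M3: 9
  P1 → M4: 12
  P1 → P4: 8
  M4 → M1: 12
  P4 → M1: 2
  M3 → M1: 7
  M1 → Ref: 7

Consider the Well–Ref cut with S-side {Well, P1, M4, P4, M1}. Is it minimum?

No — its capacity is 10, but the minimum cut has capacity 7.

Given cut capacity: 3 + 7 = 10.
Augment Well→P2→M4→M1→Ref: bottleneck 3, flow now 3.
Augment Well→P1→M4→M1→Ref: bottleneck 4, flow now 7.
No augmenting path remains; maximum flow = 7.
In the residual graph, reachable from Well: {Well, P2, P1, M4, P4, M3, M1}.
Min-cut edges: M1→Ref (7); capacity 7 = 7.
Cut capacity 10 exceeds the max flow 7, so it is not minimum.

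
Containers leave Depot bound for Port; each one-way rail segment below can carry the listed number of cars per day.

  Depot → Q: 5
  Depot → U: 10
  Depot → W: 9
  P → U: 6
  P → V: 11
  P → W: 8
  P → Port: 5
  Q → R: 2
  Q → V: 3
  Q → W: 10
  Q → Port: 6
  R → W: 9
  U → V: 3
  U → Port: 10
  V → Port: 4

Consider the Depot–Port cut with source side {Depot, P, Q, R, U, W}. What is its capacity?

38

Edges leaving {Depot, P, Q, R, U, W}: P→V (11), P→Port (5), Q→V (3), Q→Port (6), U→V (3), U→Port (10).
Cut capacity = 11 + 5 + 3 + 6 + 3 + 10 = 38.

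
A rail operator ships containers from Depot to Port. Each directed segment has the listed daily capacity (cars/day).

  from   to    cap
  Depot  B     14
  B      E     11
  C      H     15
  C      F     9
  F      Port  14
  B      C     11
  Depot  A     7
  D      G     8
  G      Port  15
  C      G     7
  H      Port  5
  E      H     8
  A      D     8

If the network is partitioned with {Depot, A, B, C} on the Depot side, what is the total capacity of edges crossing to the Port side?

50

Edges leaving {Depot, A, B, C}: A→D (8), B→E (11), C→F (9), C→G (7), C→H (15).
Cut capacity = 8 + 11 + 9 + 7 + 15 = 50.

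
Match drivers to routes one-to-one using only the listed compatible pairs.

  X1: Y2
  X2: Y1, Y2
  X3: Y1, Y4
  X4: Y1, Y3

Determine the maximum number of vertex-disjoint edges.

Unit-capacity flow: source→left, listed edges, right→sink; max matching = max flow.
Augmenting path X1→Y2 (+1); matched 1.
Augmenting path X2→Y1 (+1); matched 2.
Augmenting path X3→Y4 (+1); matched 3.
Augmenting path X4→Y3 (+1); matched 4.
No augmenting path remains; maximum matching = 4.
König certificate: {X1, X2, X3, X4} is a vertex cover of size 4 (every listed pair touches it), so no matching can be larger.

4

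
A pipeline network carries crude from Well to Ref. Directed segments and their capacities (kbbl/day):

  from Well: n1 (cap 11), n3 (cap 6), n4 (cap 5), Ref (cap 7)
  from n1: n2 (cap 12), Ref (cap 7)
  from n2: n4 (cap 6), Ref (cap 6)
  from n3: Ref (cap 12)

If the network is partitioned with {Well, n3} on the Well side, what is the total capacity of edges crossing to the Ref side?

35

Edges leaving {Well, n3}: Well→n1 (11), Well→n4 (5), Well→Ref (7), n3→Ref (12).
Cut capacity = 11 + 5 + 7 + 12 = 35.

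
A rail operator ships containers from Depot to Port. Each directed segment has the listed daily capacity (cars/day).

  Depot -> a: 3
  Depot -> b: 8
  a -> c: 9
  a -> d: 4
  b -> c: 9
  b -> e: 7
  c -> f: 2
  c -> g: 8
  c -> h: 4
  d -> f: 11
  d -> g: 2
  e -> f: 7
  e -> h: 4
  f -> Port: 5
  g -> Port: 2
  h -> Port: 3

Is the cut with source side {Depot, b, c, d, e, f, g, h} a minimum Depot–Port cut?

Given cut capacity: 3 + 5 + 2 + 3 = 13.
Augment Depot→a→c→f→Port: bottleneck 2, flow now 2.
Augment Depot→a→c→g→Port: bottleneck 1, flow now 3.
Augment Depot→b→c→g→Port: bottleneck 1, flow now 4.
Augment Depot→b→c→h→Port: bottleneck 3, flow now 7.
Augment Depot→b→e→f→Port: bottleneck 3, flow now 10.
No augmenting path remains; maximum flow = 10.
In the residual graph, reachable from Depot: {Depot, a, b, c, d, e, f, g, h}.
Min-cut edges: f→Port (5), g→Port (2), h→Port (3); capacity 5 + 2 + 3 = 10.
Cut capacity 13 exceeds the max flow 10, so it is not minimum.

No — its capacity is 13, but the minimum cut has capacity 10.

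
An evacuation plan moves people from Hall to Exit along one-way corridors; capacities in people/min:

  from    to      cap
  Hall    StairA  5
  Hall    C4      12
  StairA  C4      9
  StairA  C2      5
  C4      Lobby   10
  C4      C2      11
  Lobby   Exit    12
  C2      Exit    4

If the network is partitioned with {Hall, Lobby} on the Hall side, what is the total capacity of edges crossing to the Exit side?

Edges leaving {Hall, Lobby}: Hall→StairA (5), Hall→C4 (12), Lobby→Exit (12).
Cut capacity = 5 + 12 + 12 = 29.

29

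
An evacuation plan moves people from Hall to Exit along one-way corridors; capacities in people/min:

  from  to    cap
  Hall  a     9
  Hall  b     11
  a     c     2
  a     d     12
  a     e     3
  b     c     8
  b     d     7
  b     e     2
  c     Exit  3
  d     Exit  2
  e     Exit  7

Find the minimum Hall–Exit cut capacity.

10

Augment Hall→a→c→Exit: bottleneck 2, flow now 2.
Augment Hall→a→d→Exit: bottleneck 2, flow now 4.
Augment Hall→a→e→Exit: bottleneck 3, flow now 7.
Augment Hall→b→c→Exit: bottleneck 1, flow now 8.
Augment Hall→b→e→Exit: bottleneck 2, flow now 10.
No augmenting path remains; maximum flow = 10.
By max-flow min-cut, the minimum cut capacity equals the max flow.
In the residual graph, reachable from Hall: {Hall, a, b, c, d}.
Min-cut edges: a→e (3), b→e (2), c→Exit (3), d→Exit (2); capacity 3 + 2 + 3 + 2 = 10.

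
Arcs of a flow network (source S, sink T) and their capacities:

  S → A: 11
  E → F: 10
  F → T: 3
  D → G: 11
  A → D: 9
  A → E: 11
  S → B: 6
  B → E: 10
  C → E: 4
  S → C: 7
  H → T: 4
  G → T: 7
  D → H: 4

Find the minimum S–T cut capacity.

12

Augment S→A→D→G→T: bottleneck 7, flow now 7.
Augment S→A→D→H→T: bottleneck 2, flow now 9.
Augment S→A→E→F→T: bottleneck 2, flow now 11.
Augment S→B→E→F→T: bottleneck 1, flow now 12.
No augmenting path remains; maximum flow = 12.
By max-flow min-cut, the minimum cut capacity equals the max flow.
In the residual graph, reachable from S: {S, A, B, C, E, F}.
Min-cut edges: A→D (9), F→T (3); capacity 9 + 3 = 12.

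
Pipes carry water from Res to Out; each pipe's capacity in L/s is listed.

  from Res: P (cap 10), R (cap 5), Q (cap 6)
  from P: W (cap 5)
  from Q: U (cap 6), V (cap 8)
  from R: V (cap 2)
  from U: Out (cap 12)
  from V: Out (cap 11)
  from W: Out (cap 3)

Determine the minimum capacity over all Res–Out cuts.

11

Augment Res→P→W→Out: bottleneck 3, flow now 3.
Augment Res→Q→U→Out: bottleneck 6, flow now 9.
Augment Res→R→V→Out: bottleneck 2, flow now 11.
No augmenting path remains; maximum flow = 11.
By max-flow min-cut, the minimum cut capacity equals the max flow.
In the residual graph, reachable from Res: {Res, P, R, W}.
Min-cut edges: Res→Q (6), R→V (2), W→Out (3); capacity 6 + 2 + 3 = 11.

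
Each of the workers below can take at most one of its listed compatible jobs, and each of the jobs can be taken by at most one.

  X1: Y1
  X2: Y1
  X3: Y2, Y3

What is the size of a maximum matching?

2

Unit-capacity flow: source→left, listed edges, right→sink; max matching = max flow.
Augmenting path X1→Y1 (+1); matched 1.
Augmenting path X3→Y2 (+1); matched 2.
No augmenting path remains; maximum matching = 2.
König certificate: {X3, Y1} is a vertex cover of size 2 (every listed pair touches it), so no matching can be larger.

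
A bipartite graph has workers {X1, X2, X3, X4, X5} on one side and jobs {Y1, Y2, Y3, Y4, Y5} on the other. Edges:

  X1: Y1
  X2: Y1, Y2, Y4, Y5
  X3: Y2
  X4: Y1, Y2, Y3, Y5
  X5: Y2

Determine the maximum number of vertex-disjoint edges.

4

Unit-capacity flow: source→left, listed edges, right→sink; max matching = max flow.
Augmenting path X1→Y1 (+1); matched 1.
Augmenting path X2→Y2 (+1); matched 2.
Augmenting path X4→Y3 (+1); matched 3.
Augmenting path X3→Y2→X2→Y4 (+1); matched 4.
No augmenting path remains; maximum matching = 4.
König certificate: {X1, X2, X4, Y2} is a vertex cover of size 4 (every listed pair touches it), so no matching can be larger.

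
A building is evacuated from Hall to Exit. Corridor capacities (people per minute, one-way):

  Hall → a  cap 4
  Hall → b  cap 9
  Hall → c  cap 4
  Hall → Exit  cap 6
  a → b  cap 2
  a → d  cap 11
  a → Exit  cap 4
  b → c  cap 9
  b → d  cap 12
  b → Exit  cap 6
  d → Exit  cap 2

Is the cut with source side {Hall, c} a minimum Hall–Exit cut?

No — its capacity is 19, but the minimum cut has capacity 18.

Given cut capacity: 4 + 9 + 6 = 19.
Augment Hall→Exit: bottleneck 6, flow now 6.
Augment Hall→a→Exit: bottleneck 4, flow now 10.
Augment Hall→b→Exit: bottleneck 6, flow now 16.
Augment Hall→b→d→Exit: bottleneck 2, flow now 18.
No augmenting path remains; maximum flow = 18.
In the residual graph, reachable from Hall: {Hall, b, c, d}.
Min-cut edges: Hall→a (4), Hall→Exit (6), b→Exit (6), d→Exit (2); capacity 4 + 6 + 6 + 2 = 18.
Cut capacity 19 exceeds the max flow 18, so it is not minimum.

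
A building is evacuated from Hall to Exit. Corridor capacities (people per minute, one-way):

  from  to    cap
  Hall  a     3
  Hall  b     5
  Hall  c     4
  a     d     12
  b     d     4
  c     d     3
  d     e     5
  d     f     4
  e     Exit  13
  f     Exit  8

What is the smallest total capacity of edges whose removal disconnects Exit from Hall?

9

Augment Hall→a→d→e→Exit: bottleneck 3, flow now 3.
Augment Hall→b→d→e→Exit: bottleneck 2, flow now 5.
Augment Hall→b→d→f→Exit: bottleneck 2, flow now 7.
Augment Hall→c→d→f→Exit: bottleneck 2, flow now 9.
No augmenting path remains; maximum flow = 9.
By max-flow min-cut, the minimum cut capacity equals the max flow.
In the residual graph, reachable from Hall: {Hall, a, b, c, d}.
Min-cut edges: d→e (5), d→f (4); capacity 5 + 4 = 9.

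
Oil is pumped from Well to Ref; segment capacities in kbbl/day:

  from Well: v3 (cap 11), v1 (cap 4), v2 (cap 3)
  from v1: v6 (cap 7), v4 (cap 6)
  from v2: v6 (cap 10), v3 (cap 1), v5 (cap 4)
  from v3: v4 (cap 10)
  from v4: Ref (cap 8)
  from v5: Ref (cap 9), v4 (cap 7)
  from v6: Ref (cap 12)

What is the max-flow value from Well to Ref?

15

Augment Well→v1→v4→Ref: bottleneck 4, flow now 4.
Augment Well→v2→v5→Ref: bottleneck 3, flow now 7.
Augment Well→v3→v4→Ref: bottleneck 4, flow now 11.
Augment Well→v3→v4→v1→v6→Ref: bottleneck 4, flow now 15. (uses reverse residual edge)
No augmenting path remains; maximum flow = 15.
In the residual graph, reachable from Well: {Well, v3, v4}.
Min-cut edges: Well→v1 (4), Well→v2 (3), v4→Ref (8); capacity 4 + 3 + 8 = 15.
This cut is saturated, so no flow can exceed 15.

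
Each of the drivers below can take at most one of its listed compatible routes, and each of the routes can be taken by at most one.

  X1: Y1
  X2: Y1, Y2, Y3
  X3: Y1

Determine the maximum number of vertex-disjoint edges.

2

Unit-capacity flow: source→left, listed edges, right→sink; max matching = max flow.
Augmenting path X1→Y1 (+1); matched 1.
Augmenting path X2→Y2 (+1); matched 2.
No augmenting path remains; maximum matching = 2.
König certificate: {X2, Y1} is a vertex cover of size 2 (every listed pair touches it), so no matching can be larger.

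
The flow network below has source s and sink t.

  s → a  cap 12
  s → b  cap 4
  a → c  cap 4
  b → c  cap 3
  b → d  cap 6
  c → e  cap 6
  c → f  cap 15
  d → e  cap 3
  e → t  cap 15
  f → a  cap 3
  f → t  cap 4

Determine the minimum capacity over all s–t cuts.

Augment s→a→c→e→t: bottleneck 4, flow now 4.
Augment s→b→c→e→t: bottleneck 2, flow now 6.
Augment s→b→c→f→t: bottleneck 1, flow now 7.
Augment s→b→d→e→t: bottleneck 1, flow now 8.
No augmenting path remains; maximum flow = 8.
By max-flow min-cut, the minimum cut capacity equals the max flow.
In the residual graph, reachable from s: {s, a}.
Min-cut edges: s→b (4), a→c (4); capacity 4 + 4 = 8.

8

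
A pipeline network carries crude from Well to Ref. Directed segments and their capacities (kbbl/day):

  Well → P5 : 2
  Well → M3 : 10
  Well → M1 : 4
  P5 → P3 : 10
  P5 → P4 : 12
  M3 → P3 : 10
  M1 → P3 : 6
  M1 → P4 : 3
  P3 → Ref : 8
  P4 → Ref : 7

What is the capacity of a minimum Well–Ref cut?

13

Augment Well→P5→P3→Ref: bottleneck 2, flow now 2.
Augment Well→M3→P3→Ref: bottleneck 6, flow now 8.
Augment Well→M1→P4→Ref: bottleneck 3, flow now 11.
Augment Well→M3→P3→P5→P4→Ref: bottleneck 2, flow now 13. (uses reverse residual edge)
No augmenting path remains; maximum flow = 13.
By max-flow min-cut, the minimum cut capacity equals the max flow.
In the residual graph, reachable from Well: {Well, M3, M1, P3}.
Min-cut edges: Well→P5 (2), M1→P4 (3), P3→Ref (8); capacity 2 + 3 + 8 = 13.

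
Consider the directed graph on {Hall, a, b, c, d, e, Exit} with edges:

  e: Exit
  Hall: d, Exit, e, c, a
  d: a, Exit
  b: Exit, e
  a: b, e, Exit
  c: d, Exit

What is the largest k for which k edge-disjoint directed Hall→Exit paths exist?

Assign every edge capacity 1; by Menger, the answer equals the max flow.
Path Hall→Exit (+1); total 1.
Path Hall→a→Exit (+1); total 2.
Path Hall→c→Exit (+1); total 3.
Path Hall→d→Exit (+1); total 4.
Path Hall→e→Exit (+1); total 5.
No residual Hall→Exit path; max flow = 5.
Certifying cut of size 5: {Hall→Exit, Hall→a, Hall→c, Hall→d, Hall→e}.

5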